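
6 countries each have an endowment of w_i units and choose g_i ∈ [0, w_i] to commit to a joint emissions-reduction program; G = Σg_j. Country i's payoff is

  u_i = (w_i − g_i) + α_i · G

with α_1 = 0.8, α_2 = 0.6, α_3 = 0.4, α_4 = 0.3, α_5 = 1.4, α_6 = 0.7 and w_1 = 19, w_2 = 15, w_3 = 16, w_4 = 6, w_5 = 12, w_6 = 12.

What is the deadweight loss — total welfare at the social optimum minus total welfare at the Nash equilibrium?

∂u_i/∂g_i = α_i − 1, so country i contributes w_i if α_i > 1, else 0.
α_i > 1 for i ∈ {5}; NE contributions (0, 0, 0, 0, 12, 0), G = 12.
W^NE = Σw_i − G^NE + (Σα_i)·G^NE = 80 + 3.2·12 = 118.4.
Planner: ∂(Σu_j)/∂g_i = Σα_j − 1 = 3.2 > 0, so everyone contributes w_i; G^SO = 80, W^SO = 80 + 3.2·80 = 336.
Deadweight loss = 217.6.

217.6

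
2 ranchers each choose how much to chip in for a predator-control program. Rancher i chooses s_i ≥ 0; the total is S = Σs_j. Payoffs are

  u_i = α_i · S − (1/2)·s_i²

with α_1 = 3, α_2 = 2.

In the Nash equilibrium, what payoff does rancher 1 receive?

10.5

Rancher i's FOC: ∂u_i/∂s_i = α_i − s_i = 0, so s_i* = α_i.
NE contributions = (3, 2); S = 5.
u_1 = α_1·S − ½·(s_1)² = 3·5 − ½·3² = 10.5.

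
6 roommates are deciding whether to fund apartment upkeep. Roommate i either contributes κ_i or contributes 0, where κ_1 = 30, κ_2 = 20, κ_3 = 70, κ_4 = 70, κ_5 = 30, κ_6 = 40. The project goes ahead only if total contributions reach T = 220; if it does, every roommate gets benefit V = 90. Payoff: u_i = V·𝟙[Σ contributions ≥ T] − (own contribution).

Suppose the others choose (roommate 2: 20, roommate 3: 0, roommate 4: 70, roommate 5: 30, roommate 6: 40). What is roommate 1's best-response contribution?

Others' total = 160. Even contributing 30 gives 190 < 220: no benefit either way.
Best response: 0.

0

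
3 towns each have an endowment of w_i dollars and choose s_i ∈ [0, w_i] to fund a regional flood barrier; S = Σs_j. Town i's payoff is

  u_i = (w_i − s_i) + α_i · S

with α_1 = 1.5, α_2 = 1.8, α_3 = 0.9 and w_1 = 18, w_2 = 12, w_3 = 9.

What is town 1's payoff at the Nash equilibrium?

∂u_i/∂s_i = α_i − 1, so town i contributes w_i if α_i > 1, else 0.
α_i > 1 for i ∈ {1, 2}; NE contributions (18, 12, 0), S = 30.
u_1 = (18 − 18) + 1.5·30 = 45.

45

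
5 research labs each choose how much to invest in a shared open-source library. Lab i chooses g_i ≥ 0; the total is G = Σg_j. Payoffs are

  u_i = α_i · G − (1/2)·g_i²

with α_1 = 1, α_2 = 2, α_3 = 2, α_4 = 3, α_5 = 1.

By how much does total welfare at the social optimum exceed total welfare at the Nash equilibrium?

131

Lab i's FOC: ∂u_i/∂g_i = α_i − g_i = 0, so g_i* = α_i.
NE contributions = (1, 2, 2, 3, 1); G = 9.
W^NE = (Σα)·G − ½Σα_i² = 9² − ½·19 = 71.5.
Planner sets g_i = Σα_j = 9 for every i, so G^SO = 5·9 = 45.
W^SO = (Σα)·G^SO − ½·5·(Σα)² = (5/2)·9² = 202.5.
Deadweight loss = W^SO − W^NE = 131.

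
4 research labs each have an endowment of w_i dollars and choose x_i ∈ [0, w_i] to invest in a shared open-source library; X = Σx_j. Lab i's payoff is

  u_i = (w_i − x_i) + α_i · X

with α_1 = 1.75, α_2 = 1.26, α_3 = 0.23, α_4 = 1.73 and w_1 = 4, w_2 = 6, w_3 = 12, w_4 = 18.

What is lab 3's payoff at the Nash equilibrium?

18.44

∂u_i/∂x_i = α_i − 1, so lab i contributes w_i if α_i > 1, else 0.
α_i > 1 for i ∈ {1, 2, 4}; NE contributions (4, 6, 0, 18), X = 28.
u_3 = (12 − 0) + 0.23·28 = 18.44.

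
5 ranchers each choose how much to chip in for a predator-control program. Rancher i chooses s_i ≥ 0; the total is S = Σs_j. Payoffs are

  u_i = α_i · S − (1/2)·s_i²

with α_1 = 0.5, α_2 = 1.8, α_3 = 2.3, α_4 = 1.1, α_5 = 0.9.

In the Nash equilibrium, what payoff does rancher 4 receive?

6.655

Rancher i's FOC: ∂u_i/∂s_i = α_i − s_i = 0, so s_i* = α_i.
NE contributions = (0.5, 1.8, 2.3, 1.1, 0.9); S = 6.6.
u_4 = α_4·S − ½·(s_4)² = 1.1·6.6 − ½·1.1² = 6.655.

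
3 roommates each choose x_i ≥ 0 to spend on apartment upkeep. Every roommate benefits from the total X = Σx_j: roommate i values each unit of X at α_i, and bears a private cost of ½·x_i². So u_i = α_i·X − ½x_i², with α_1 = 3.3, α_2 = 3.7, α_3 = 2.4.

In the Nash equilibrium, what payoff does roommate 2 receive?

27.935

Roommate i's FOC: ∂u_i/∂x_i = α_i − x_i = 0, so x_i* = α_i.
NE contributions = (3.3, 3.7, 2.4); X = 9.4.
u_2 = α_2·X − ½·(x_2)² = 3.7·9.4 − ½·3.7² = 27.935.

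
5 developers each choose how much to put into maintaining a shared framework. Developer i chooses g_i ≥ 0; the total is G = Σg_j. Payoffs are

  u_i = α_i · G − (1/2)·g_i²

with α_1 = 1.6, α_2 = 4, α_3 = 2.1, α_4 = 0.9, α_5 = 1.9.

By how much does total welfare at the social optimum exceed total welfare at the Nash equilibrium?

Developer i's FOC: ∂u_i/∂g_i = α_i − g_i = 0, so g_i* = α_i.
NE contributions = (1.6, 4, 2.1, 0.9, 1.9); G = 10.5.
W^NE = (Σα)·G − ½Σα_i² = 10.5² − ½·27.39 = 96.555.
Planner sets g_i = Σα_j = 10.5 for every i, so G^SO = 5·10.5 = 52.5.
W^SO = (Σα)·G^SO − ½·5·(Σα)² = (5/2)·10.5² = 275.625.
Deadweight loss = W^SO − W^NE = 179.07.

179.07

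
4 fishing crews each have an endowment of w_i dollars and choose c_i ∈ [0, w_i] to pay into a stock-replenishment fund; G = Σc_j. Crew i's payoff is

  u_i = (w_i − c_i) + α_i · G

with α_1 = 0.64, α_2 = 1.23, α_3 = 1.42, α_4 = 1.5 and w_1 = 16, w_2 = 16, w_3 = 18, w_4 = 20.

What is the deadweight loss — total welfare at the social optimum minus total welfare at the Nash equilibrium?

60.64

∂u_i/∂c_i = α_i − 1, so crew i contributes w_i if α_i > 1, else 0.
α_i > 1 for i ∈ {2, 3, 4}; NE contributions (0, 16, 18, 20), G = 54.
W^NE = Σw_i − G^NE + (Σα_i)·G^NE = 70 + 3.79·54 = 274.66.
Planner: ∂(Σu_j)/∂c_i = Σα_j − 1 = 3.79 > 0, so everyone contributes w_i; G^SO = 70, W^SO = 70 + 3.79·70 = 335.3.
Deadweight loss = 60.64.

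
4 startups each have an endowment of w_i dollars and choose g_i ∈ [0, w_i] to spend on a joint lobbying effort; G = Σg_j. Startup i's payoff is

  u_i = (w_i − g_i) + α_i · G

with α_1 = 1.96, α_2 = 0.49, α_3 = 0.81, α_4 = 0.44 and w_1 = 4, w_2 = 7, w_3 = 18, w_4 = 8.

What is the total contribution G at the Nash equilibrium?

∂u_i/∂g_i = α_i − 1, so startup i contributes w_i if α_i > 1, else 0.
α_i > 1 for i ∈ {1}; NE contributions (4, 0, 0, 0), G = 4.

4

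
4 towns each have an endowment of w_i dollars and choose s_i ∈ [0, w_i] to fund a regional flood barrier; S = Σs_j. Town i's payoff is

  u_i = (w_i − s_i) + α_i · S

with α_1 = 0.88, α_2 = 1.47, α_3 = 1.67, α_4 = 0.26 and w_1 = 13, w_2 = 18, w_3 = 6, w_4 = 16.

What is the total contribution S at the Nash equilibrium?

∂u_i/∂s_i = α_i − 1, so town i contributes w_i if α_i > 1, else 0.
α_i > 1 for i ∈ {2, 3}; NE contributions (0, 18, 6, 0), S = 24.

24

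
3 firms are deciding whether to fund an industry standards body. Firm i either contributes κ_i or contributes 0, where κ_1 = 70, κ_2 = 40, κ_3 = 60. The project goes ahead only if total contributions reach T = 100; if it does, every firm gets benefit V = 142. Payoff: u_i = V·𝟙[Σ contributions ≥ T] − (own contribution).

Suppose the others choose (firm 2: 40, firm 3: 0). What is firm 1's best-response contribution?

Others' total = 40. Contributing 70 brings total to 110 ≥ 100: gain V − κ_1 = 72.
Best response: 70.

70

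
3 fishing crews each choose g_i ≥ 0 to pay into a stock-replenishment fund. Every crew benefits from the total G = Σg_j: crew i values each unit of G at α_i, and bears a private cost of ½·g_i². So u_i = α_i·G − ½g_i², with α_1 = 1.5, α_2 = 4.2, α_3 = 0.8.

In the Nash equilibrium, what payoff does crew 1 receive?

Crew i's FOC: ∂u_i/∂g_i = α_i − g_i = 0, so g_i* = α_i.
NE contributions = (1.5, 4.2, 0.8); G = 6.5.
u_1 = α_1·G − ½·(g_1)² = 1.5·6.5 − ½·1.5² = 8.625.

8.625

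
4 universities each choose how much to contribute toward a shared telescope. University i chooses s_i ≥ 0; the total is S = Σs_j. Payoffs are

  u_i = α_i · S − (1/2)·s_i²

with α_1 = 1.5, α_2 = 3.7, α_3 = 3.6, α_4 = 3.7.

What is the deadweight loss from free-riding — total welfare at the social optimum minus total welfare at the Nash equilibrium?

177.545

University i's FOC: ∂u_i/∂s_i = α_i − s_i = 0, so s_i* = α_i.
NE contributions = (1.5, 3.7, 3.6, 3.7); S = 12.5.
W^NE = (Σα)·S − ½Σα_i² = 12.5² − ½·42.59 = 134.955.
Planner sets s_i = Σα_j = 12.5 for every i, so S^SO = 4·12.5 = 50.
W^SO = (Σα)·S^SO − ½·4·(Σα)² = (4/2)·12.5² = 312.5.
Deadweight loss = W^SO − W^NE = 177.545.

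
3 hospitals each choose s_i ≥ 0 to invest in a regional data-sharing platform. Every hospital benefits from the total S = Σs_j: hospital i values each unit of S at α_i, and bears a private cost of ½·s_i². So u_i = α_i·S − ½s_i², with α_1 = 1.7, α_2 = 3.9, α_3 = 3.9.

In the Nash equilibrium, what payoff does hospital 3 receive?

29.445

Hospital i's FOC: ∂u_i/∂s_i = α_i − s_i = 0, so s_i* = α_i.
NE contributions = (1.7, 3.9, 3.9); S = 9.5.
u_3 = α_3·S − ½·(s_3)² = 3.9·9.5 − ½·3.9² = 29.445.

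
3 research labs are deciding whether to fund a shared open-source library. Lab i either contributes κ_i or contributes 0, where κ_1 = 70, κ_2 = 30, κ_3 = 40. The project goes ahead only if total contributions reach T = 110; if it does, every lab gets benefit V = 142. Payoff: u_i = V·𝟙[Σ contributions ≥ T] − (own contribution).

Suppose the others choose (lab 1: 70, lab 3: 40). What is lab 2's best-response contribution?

Others' total = 110 ≥ 110; contributing adds cost 30 for no extra benefit.
Best response: 0.

0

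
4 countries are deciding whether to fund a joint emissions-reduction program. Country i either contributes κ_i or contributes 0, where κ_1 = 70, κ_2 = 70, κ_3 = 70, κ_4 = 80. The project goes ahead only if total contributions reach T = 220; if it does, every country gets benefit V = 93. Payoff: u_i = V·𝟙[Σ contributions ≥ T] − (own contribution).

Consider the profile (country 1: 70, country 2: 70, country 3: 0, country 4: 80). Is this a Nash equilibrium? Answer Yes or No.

Total = 220 ≥ 220: provided.
Country 1 (pledges 70, payoff 23): dropping to 0 → total 150, payoff 0. No gain.
Country 2 (pledges 70, payoff 23): dropping to 0 → total 150, payoff 0. No gain.
Country 3 (pledges 0, payoff 93): pledging 70 → total 290, payoff 23. No gain.
Country 4 (pledges 80, payoff 13): dropping to 0 → total 140, payoff 0. No gain.

Yes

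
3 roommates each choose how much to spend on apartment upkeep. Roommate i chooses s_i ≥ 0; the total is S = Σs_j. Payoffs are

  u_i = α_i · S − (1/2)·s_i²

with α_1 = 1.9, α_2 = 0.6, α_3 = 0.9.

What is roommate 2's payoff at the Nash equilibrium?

1.86

Roommate i's FOC: ∂u_i/∂s_i = α_i − s_i = 0, so s_i* = α_i.
NE contributions = (1.9, 0.6, 0.9); S = 3.4.
u_2 = α_2·S − ½·(s_2)² = 0.6·3.4 − ½·0.6² = 1.86.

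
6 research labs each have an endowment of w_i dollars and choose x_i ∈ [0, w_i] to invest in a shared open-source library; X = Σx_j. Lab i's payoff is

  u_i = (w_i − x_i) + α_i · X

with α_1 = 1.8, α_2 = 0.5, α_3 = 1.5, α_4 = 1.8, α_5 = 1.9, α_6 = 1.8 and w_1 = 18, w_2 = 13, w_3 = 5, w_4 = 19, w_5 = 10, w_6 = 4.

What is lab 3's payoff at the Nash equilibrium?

84

∂u_i/∂x_i = α_i − 1, so lab i contributes w_i if α_i > 1, else 0.
α_i > 1 for i ∈ {1, 3, 4, 5, 6}; NE contributions (18, 0, 5, 19, 10, 4), X = 56.
u_3 = (5 − 5) + 1.5·56 = 84.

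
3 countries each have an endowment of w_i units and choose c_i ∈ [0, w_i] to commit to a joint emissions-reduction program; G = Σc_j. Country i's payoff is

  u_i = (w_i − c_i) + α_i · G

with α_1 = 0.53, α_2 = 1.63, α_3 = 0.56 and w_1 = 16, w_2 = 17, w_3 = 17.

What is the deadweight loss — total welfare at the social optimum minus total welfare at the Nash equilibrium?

∂u_i/∂c_i = α_i − 1, so country i contributes w_i if α_i > 1, else 0.
α_i > 1 for i ∈ {2}; NE contributions (0, 17, 0), G = 17.
W^NE = Σw_i − G^NE + (Σα_i)·G^NE = 50 + 1.72·17 = 79.24.
Planner: ∂(Σu_j)/∂c_i = Σα_j − 1 = 1.72 > 0, so everyone contributes w_i; G^SO = 50, W^SO = 50 + 1.72·50 = 136.
Deadweight loss = 56.76.

56.76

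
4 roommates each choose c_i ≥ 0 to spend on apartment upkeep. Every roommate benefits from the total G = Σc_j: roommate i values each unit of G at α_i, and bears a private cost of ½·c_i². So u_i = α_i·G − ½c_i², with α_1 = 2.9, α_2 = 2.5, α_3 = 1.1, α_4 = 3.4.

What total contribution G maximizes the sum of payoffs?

39.6

Planner FOC: ∂(Σu_j)/∂c_i = (Σα_j) − c_i = 0, so c_i^SO = Σα_j = 9.9 for every i; G^SO = 39.6.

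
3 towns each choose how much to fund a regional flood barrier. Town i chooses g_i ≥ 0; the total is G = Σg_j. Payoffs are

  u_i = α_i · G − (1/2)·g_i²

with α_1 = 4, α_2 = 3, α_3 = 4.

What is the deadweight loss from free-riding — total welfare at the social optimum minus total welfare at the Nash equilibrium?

Town i's FOC: ∂u_i/∂g_i = α_i − g_i = 0, so g_i* = α_i.
NE contributions = (4, 3, 4); G = 11.
W^NE = (Σα)·G − ½Σα_i² = 11² − ½·41 = 100.5.
Planner sets g_i = Σα_j = 11 for every i, so G^SO = 3·11 = 33.
W^SO = (Σα)·G^SO − ½·3·(Σα)² = (3/2)·11² = 181.5.
Deadweight loss = W^SO − W^NE = 81.

81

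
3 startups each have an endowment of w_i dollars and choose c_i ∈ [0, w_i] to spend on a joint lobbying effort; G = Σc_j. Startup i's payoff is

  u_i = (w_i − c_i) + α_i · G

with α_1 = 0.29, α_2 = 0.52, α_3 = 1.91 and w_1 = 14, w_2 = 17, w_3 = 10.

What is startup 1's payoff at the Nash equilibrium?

16.9

∂u_i/∂c_i = α_i − 1, so startup i contributes w_i if α_i > 1, else 0.
α_i > 1 for i ∈ {3}; NE contributions (0, 0, 10), G = 10.
u_1 = (14 − 0) + 0.29·10 = 16.9.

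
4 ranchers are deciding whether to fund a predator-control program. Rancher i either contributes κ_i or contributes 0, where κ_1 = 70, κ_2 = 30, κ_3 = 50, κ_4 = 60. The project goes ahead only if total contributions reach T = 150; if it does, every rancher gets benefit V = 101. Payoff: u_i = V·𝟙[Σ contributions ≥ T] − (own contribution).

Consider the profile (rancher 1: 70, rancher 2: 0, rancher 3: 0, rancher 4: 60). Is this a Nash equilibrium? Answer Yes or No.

No

Total = 130 < 150: not provided.
Rancher 1 (pledges 70, payoff -70): dropping to 0 → total 60, payoff 0. Profitable deviation.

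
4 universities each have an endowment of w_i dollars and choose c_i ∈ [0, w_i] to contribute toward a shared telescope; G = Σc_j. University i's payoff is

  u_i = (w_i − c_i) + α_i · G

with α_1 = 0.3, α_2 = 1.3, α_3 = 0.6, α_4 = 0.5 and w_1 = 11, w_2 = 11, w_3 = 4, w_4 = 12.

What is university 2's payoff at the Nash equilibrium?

14.3

∂u_i/∂c_i = α_i − 1, so university i contributes w_i if α_i > 1, else 0.
α_i > 1 for i ∈ {2}; NE contributions (0, 11, 0, 0), G = 11.
u_2 = (11 − 11) + 1.3·11 = 14.3.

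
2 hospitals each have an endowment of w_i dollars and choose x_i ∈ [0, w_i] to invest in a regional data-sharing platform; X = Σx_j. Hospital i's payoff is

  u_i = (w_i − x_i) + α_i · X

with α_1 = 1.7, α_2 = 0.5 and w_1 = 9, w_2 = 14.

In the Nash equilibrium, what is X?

9

∂u_i/∂x_i = α_i − 1, so hospital i contributes w_i if α_i > 1, else 0.
α_i > 1 for i ∈ {1}; NE contributions (9, 0), X = 9.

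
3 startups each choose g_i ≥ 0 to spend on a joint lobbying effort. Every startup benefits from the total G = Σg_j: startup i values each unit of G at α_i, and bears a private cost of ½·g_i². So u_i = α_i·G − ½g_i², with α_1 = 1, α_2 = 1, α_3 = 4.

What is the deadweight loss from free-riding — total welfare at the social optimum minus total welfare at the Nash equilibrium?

Startup i's FOC: ∂u_i/∂g_i = α_i − g_i = 0, so g_i* = α_i.
NE contributions = (1, 1, 4); G = 6.
W^NE = (Σα)·G − ½Σα_i² = 6² − ½·18 = 27.
Planner sets g_i = Σα_j = 6 for every i, so G^SO = 3·6 = 18.
W^SO = (Σα)·G^SO − ½·3·(Σα)² = (3/2)·6² = 54.
Deadweight loss = W^SO − W^NE = 27.

27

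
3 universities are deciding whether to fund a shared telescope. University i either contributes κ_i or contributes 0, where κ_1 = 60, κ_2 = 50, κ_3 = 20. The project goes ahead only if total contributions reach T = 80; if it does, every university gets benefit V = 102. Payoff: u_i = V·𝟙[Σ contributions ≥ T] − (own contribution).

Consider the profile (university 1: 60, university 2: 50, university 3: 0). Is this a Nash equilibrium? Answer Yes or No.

Total = 110 ≥ 80: provided.
University 1 (pledges 60, payoff 42): dropping to 0 → total 50, payoff 0. No gain.
University 2 (pledges 50, payoff 52): dropping to 0 → total 60, payoff 0. No gain.
University 3 (pledges 0, payoff 102): pledging 20 → total 130, payoff 82. No gain.

Yes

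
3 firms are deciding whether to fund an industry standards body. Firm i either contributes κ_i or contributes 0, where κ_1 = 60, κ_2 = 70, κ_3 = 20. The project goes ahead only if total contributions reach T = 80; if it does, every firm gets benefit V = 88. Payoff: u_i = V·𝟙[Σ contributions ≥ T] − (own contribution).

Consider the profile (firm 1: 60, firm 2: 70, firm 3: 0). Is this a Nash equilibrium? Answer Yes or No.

Total = 130 ≥ 80: provided.
Firm 1 (pledges 60, payoff 28): dropping to 0 → total 70, payoff 0. No gain.
Firm 2 (pledges 70, payoff 18): dropping to 0 → total 60, payoff 0. No gain.
Firm 3 (pledges 0, payoff 88): pledging 20 → total 150, payoff 68. No gain.

Yes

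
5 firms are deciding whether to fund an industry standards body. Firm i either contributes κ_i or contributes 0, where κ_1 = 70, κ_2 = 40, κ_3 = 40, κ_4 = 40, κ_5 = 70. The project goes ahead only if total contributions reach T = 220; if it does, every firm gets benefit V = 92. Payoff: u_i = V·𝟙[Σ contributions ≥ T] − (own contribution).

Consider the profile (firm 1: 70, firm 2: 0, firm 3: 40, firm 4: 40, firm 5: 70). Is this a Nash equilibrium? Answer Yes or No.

Total = 220 ≥ 220: provided.
Firm 1 (pledges 70, payoff 22): dropping to 0 → total 150, payoff 0. No gain.
Firm 2 (pledges 0, payoff 92): pledging 40 → total 260, payoff 52. No gain.
Firm 3 (pledges 40, payoff 52): dropping to 0 → total 180, payoff 0. No gain.
Firm 4 (pledges 40, payoff 52): dropping to 0 → total 180, payoff 0. No gain.
Firm 5 (pledges 70, payoff 22): dropping to 0 → total 150, payoff 0. No gain.

Yes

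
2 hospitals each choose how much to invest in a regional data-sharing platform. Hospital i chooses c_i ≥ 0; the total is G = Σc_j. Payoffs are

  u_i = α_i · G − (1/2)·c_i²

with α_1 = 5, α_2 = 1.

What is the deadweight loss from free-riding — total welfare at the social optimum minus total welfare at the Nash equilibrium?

Hospital i's FOC: ∂u_i/∂c_i = α_i − c_i = 0, so c_i* = α_i.
NE contributions = (5, 1); G = 6.
W^NE = (Σα)·G − ½Σα_i² = 6² − ½·26 = 23.
Planner sets c_i = Σα_j = 6 for every i, so G^SO = 2·6 = 12.
W^SO = (Σα)·G^SO − ½·2·(Σα)² = (2/2)·6² = 36.
Deadweight loss = W^SO − W^NE = 13.

13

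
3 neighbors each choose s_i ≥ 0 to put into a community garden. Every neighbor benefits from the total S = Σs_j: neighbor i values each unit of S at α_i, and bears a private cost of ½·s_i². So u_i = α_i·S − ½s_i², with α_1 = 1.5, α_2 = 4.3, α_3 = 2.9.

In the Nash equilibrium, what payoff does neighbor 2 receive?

28.165

Neighbor i's FOC: ∂u_i/∂s_i = α_i − s_i = 0, so s_i* = α_i.
NE contributions = (1.5, 4.3, 2.9); S = 8.7.
u_2 = α_2·S − ½·(s_2)² = 4.3·8.7 − ½·4.3² = 28.165.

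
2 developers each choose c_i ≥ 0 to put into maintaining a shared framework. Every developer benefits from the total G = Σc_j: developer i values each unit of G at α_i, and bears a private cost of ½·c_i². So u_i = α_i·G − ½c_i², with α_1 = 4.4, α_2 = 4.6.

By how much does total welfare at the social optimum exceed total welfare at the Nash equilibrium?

20.26

Developer i's FOC: ∂u_i/∂c_i = α_i − c_i = 0, so c_i* = α_i.
NE contributions = (4.4, 4.6); G = 9.
W^NE = (Σα)·G − ½Σα_i² = 9² − ½·40.52 = 60.74.
Planner sets c_i = Σα_j = 9 for every i, so G^SO = 2·9 = 18.
W^SO = (Σα)·G^SO − ½·2·(Σα)² = (2/2)·9² = 81.
Deadweight loss = W^SO − W^NE = 20.26.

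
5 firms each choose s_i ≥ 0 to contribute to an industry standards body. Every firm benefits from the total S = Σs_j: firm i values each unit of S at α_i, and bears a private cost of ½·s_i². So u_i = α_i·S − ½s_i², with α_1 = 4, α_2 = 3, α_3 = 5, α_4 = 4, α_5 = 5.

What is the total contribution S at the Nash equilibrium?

21

Firm i's FOC: ∂u_i/∂s_i = α_i − s_i = 0, so s_i* = α_i.
NE contributions = (4, 3, 5, 4, 5); S = 21.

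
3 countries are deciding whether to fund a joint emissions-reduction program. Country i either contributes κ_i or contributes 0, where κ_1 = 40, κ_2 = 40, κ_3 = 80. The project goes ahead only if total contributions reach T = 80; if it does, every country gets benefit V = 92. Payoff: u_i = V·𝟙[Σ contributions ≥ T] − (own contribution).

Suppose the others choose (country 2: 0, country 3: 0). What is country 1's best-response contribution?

Others' total = 0. Even contributing 40 gives 40 < 80: no benefit either way.
Best response: 0.

0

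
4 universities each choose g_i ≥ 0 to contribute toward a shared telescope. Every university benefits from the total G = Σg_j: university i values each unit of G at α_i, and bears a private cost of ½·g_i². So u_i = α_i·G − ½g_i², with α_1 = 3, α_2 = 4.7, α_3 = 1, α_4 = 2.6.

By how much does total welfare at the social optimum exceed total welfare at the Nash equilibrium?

147.115

University i's FOC: ∂u_i/∂g_i = α_i − g_i = 0, so g_i* = α_i.
NE contributions = (3, 4.7, 1, 2.6); G = 11.3.
W^NE = (Σα)·G − ½Σα_i² = 11.3² − ½·38.85 = 108.265.
Planner sets g_i = Σα_j = 11.3 for every i, so G^SO = 4·11.3 = 45.2.
W^SO = (Σα)·G^SO − ½·4·(Σα)² = (4/2)·11.3² = 255.38.
Deadweight loss = W^SO − W^NE = 147.115.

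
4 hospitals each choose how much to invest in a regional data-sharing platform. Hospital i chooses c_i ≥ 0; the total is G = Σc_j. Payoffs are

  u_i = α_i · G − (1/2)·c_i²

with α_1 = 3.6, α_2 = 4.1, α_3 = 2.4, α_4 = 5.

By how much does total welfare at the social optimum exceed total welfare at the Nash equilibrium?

258.275

Hospital i's FOC: ∂u_i/∂c_i = α_i − c_i = 0, so c_i* = α_i.
NE contributions = (3.6, 4.1, 2.4, 5); G = 15.1.
W^NE = (Σα)·G − ½Σα_i² = 15.1² − ½·60.53 = 197.745.
Planner sets c_i = Σα_j = 15.1 for every i, so G^SO = 4·15.1 = 60.4.
W^SO = (Σα)·G^SO − ½·4·(Σα)² = (4/2)·15.1² = 456.02.
Deadweight loss = W^SO − W^NE = 258.275.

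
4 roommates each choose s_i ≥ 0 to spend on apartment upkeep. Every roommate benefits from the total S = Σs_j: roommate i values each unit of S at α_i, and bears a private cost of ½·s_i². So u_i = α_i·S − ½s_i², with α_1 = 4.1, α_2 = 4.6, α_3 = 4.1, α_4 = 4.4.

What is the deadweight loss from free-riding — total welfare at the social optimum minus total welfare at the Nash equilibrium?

332.91

Roommate i's FOC: ∂u_i/∂s_i = α_i − s_i = 0, so s_i* = α_i.
NE contributions = (4.1, 4.6, 4.1, 4.4); S = 17.2.
W^NE = (Σα)·S − ½Σα_i² = 17.2² − ½·74.14 = 258.77.
Planner sets s_i = Σα_j = 17.2 for every i, so S^SO = 4·17.2 = 68.8.
W^SO = (Σα)·S^SO − ½·4·(Σα)² = (4/2)·17.2² = 591.68.
Deadweight loss = W^SO − W^NE = 332.91.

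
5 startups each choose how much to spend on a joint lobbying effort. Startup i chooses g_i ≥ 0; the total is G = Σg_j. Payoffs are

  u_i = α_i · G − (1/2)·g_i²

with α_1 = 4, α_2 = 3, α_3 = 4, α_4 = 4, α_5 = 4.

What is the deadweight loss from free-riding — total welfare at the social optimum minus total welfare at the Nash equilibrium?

578

Startup i's FOC: ∂u_i/∂g_i = α_i − g_i = 0, so g_i* = α_i.
NE contributions = (4, 3, 4, 4, 4); G = 19.
W^NE = (Σα)·G − ½Σα_i² = 19² − ½·73 = 324.5.
Planner sets g_i = Σα_j = 19 for every i, so G^SO = 5·19 = 95.
W^SO = (Σα)·G^SO − ½·5·(Σα)² = (5/2)·19² = 902.5.
Deadweight loss = W^SO − W^NE = 578.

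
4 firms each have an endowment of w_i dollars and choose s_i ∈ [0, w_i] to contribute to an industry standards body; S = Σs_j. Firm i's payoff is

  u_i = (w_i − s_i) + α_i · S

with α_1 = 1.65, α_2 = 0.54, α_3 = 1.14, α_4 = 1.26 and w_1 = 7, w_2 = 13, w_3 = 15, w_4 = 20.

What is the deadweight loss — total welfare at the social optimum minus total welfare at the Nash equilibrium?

46.67

∂u_i/∂s_i = α_i − 1, so firm i contributes w_i if α_i > 1, else 0.
α_i > 1 for i ∈ {1, 3, 4}; NE contributions (7, 0, 15, 20), S = 42.
W^NE = Σw_i − S^NE + (Σα_i)·S^NE = 55 + 3.59·42 = 205.78.
Planner: ∂(Σu_j)/∂s_i = Σα_j − 1 = 3.59 > 0, so everyone contributes w_i; S^SO = 55, W^SO = 55 + 3.59·55 = 252.45.
Deadweight loss = 46.67.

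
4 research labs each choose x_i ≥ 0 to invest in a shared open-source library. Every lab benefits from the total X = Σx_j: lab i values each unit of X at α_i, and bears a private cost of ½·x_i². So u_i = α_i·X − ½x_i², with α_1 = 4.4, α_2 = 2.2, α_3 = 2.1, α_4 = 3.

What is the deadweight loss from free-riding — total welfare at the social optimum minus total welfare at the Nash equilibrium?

Lab i's FOC: ∂u_i/∂x_i = α_i − x_i = 0, so x_i* = α_i.
NE contributions = (4.4, 2.2, 2.1, 3); X = 11.7.
W^NE = (Σα)·X − ½Σα_i² = 11.7² − ½·37.61 = 118.085.
Planner sets x_i = Σα_j = 11.7 for every i, so X^SO = 4·11.7 = 46.8.
W^SO = (Σα)·X^SO − ½·4·(Σα)² = (4/2)·11.7² = 273.78.
Deadweight loss = W^SO − W^NE = 155.695.

155.695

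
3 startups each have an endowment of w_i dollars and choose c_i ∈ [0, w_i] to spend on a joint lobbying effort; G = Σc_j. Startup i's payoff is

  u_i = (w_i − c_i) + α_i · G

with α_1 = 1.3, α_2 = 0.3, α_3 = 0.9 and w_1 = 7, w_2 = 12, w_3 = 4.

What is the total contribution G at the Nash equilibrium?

∂u_i/∂c_i = α_i − 1, so startup i contributes w_i if α_i > 1, else 0.
α_i > 1 for i ∈ {1}; NE contributions (7, 0, 0), G = 7.

7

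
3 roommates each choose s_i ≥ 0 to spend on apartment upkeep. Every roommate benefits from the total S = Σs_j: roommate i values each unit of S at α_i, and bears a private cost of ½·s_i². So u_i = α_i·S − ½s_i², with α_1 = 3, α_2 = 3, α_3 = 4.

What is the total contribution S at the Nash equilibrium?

10

Roommate i's FOC: ∂u_i/∂s_i = α_i − s_i = 0, so s_i* = α_i.
NE contributions = (3, 3, 4); S = 10.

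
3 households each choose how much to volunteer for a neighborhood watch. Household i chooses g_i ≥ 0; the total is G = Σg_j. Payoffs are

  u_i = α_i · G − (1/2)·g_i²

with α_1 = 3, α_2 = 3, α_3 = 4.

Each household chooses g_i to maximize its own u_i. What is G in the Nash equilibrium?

Household i's FOC: ∂u_i/∂g_i = α_i − g_i = 0, so g_i* = α_i.
NE contributions = (3, 3, 4); G = 10.

10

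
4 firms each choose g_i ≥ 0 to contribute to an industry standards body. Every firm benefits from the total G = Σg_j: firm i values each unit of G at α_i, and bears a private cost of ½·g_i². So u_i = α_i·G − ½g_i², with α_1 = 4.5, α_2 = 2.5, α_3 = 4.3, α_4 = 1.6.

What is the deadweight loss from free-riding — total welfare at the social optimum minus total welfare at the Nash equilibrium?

Firm i's FOC: ∂u_i/∂g_i = α_i − g_i = 0, so g_i* = α_i.
NE contributions = (4.5, 2.5, 4.3, 1.6); G = 12.9.
W^NE = (Σα)·G − ½Σα_i² = 12.9² − ½·47.55 = 142.635.
Planner sets g_i = Σα_j = 12.9 for every i, so G^SO = 4·12.9 = 51.6.
W^SO = (Σα)·G^SO − ½·4·(Σα)² = (4/2)·12.9² = 332.82.
Deadweight loss = W^SO − W^NE = 190.185.

190.185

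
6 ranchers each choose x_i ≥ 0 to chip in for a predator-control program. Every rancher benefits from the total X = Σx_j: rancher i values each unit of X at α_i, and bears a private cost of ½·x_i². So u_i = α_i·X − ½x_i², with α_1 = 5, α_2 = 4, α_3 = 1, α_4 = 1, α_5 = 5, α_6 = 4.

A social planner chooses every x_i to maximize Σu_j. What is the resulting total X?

Planner FOC: ∂(Σu_j)/∂x_i = (Σα_j) − x_i = 0, so x_i^SO = Σα_j = 20 for every i; X^SO = 120.

120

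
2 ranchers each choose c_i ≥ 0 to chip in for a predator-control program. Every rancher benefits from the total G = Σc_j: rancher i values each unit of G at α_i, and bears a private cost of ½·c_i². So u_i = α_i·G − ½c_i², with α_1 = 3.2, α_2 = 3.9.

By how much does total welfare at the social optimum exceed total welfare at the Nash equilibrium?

12.725

Rancher i's FOC: ∂u_i/∂c_i = α_i − c_i = 0, so c_i* = α_i.
NE contributions = (3.2, 3.9); G = 7.1.
W^NE = (Σα)·G − ½Σα_i² = 7.1² − ½·25.45 = 37.685.
Planner sets c_i = Σα_j = 7.1 for every i, so G^SO = 2·7.1 = 14.2.
W^SO = (Σα)·G^SO − ½·2·(Σα)² = (2/2)·7.1² = 50.41.
Deadweight loss = W^SO − W^NE = 12.725.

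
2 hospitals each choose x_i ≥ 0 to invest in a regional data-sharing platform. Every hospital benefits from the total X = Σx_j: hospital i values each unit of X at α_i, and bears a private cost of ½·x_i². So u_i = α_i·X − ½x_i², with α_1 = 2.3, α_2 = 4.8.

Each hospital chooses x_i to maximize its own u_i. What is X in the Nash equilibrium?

Hospital i's FOC: ∂u_i/∂x_i = α_i − x_i = 0, so x_i* = α_i.
NE contributions = (2.3, 4.8); X = 7.1.

7.1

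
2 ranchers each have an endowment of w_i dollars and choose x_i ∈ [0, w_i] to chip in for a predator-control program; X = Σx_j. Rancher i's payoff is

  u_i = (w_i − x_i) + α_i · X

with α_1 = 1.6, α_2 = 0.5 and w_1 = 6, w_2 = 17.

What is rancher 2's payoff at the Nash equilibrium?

20

∂u_i/∂x_i = α_i − 1, so rancher i contributes w_i if α_i > 1, else 0.
α_i > 1 for i ∈ {1}; NE contributions (6, 0), X = 6.
u_2 = (17 − 0) + 0.5·6 = 20.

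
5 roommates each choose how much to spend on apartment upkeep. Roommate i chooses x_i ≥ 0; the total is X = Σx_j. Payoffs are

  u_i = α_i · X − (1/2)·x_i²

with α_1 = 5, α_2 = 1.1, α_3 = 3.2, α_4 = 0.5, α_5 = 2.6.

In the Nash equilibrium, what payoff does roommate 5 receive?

Roommate i's FOC: ∂u_i/∂x_i = α_i − x_i = 0, so x_i* = α_i.
NE contributions = (5, 1.1, 3.2, 0.5, 2.6); X = 12.4.
u_5 = α_5·X − ½·(x_5)² = 2.6·12.4 − ½·2.6² = 28.86.

28.86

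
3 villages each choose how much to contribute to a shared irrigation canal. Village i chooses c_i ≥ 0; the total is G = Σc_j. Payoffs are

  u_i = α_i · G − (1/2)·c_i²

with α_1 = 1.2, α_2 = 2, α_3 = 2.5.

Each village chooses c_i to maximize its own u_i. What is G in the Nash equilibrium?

5.7

Village i's FOC: ∂u_i/∂c_i = α_i − c_i = 0, so c_i* = α_i.
NE contributions = (1.2, 2, 2.5); G = 5.7.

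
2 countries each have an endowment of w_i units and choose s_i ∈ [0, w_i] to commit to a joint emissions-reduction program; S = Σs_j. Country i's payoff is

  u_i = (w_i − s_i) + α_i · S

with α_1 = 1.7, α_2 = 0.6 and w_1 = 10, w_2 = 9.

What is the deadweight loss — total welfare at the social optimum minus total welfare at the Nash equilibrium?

11.7

∂u_i/∂s_i = α_i − 1, so country i contributes w_i if α_i > 1, else 0.
α_i > 1 for i ∈ {1}; NE contributions (10, 0), S = 10.
W^NE = Σw_i − S^NE + (Σα_i)·S^NE = 19 + 1.3·10 = 32.
Planner: ∂(Σu_j)/∂s_i = Σα_j − 1 = 1.3 > 0, so everyone contributes w_i; S^SO = 19, W^SO = 19 + 1.3·19 = 43.7.
Deadweight loss = 11.7.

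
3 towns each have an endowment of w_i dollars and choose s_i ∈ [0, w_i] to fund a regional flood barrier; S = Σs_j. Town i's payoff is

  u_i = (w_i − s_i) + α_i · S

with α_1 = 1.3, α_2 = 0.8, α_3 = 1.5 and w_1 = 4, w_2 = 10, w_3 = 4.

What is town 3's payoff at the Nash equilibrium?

∂u_i/∂s_i = α_i − 1, so town i contributes w_i if α_i > 1, else 0.
α_i > 1 for i ∈ {1, 3}; NE contributions (4, 0, 4), S = 8.
u_3 = (4 − 4) + 1.5·8 = 12.

12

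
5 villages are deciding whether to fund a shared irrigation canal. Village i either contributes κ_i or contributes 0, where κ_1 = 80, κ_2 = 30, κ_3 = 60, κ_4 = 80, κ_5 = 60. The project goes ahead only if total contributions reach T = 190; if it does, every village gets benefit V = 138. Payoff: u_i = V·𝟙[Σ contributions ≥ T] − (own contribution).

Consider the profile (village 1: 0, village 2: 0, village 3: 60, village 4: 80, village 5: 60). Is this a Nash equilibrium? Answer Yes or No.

Total = 200 ≥ 190: provided.
Village 1 (pledges 0, payoff 138): pledging 80 → total 280, payoff 58. No gain.
Village 2 (pledges 0, payoff 138): pledging 30 → total 230, payoff 108. No gain.
Village 3 (pledges 60, payoff 78): dropping to 0 → total 140, payoff 0. No gain.
Village 4 (pledges 80, payoff 58): dropping to 0 → total 120, payoff 0. No gain.
Village 5 (pledges 60, payoff 78): dropping to 0 → total 140, payoff 0. No gain.

Yes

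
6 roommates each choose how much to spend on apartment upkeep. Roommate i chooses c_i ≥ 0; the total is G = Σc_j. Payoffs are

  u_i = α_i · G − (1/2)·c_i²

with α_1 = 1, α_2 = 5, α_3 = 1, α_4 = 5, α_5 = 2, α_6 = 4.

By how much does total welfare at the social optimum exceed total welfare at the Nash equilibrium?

Roommate i's FOC: ∂u_i/∂c_i = α_i − c_i = 0, so c_i* = α_i.
NE contributions = (1, 5, 1, 5, 2, 4); G = 18.
W^NE = (Σα)·G − ½Σα_i² = 18² − ½·72 = 288.
Planner sets c_i = Σα_j = 18 for every i, so G^SO = 6·18 = 108.
W^SO = (Σα)·G^SO − ½·6·(Σα)² = (6/2)·18² = 972.
Deadweight loss = W^SO − W^NE = 684.

684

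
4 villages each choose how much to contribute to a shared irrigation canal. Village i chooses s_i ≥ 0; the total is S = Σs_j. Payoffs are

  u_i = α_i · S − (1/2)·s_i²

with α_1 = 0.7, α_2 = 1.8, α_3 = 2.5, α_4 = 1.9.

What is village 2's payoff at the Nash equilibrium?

10.8

Village i's FOC: ∂u_i/∂s_i = α_i − s_i = 0, so s_i* = α_i.
NE contributions = (0.7, 1.8, 2.5, 1.9); S = 6.9.
u_2 = α_2·S − ½·(s_2)² = 1.8·6.9 − ½·1.8² = 10.8.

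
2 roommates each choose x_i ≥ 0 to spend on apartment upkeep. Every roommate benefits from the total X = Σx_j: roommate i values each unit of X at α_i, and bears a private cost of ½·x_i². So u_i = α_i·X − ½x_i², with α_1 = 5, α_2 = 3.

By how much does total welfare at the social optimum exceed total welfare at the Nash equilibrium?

Roommate i's FOC: ∂u_i/∂x_i = α_i − x_i = 0, so x_i* = α_i.
NE contributions = (5, 3); X = 8.
W^NE = (Σα)·X − ½Σα_i² = 8² − ½·34 = 47.
Planner sets x_i = Σα_j = 8 for every i, so X^SO = 2·8 = 16.
W^SO = (Σα)·X^SO − ½·2·(Σα)² = (2/2)·8² = 64.
Deadweight loss = W^SO − W^NE = 17.

17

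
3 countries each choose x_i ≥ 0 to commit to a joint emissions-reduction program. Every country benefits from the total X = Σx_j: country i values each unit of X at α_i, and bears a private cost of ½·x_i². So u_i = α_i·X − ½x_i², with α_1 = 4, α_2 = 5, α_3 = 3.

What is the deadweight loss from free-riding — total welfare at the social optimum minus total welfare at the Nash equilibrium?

97

Country i's FOC: ∂u_i/∂x_i = α_i − x_i = 0, so x_i* = α_i.
NE contributions = (4, 5, 3); X = 12.
W^NE = (Σα)·X − ½Σα_i² = 12² − ½·50 = 119.
Planner sets x_i = Σα_j = 12 for every i, so X^SO = 3·12 = 36.
W^SO = (Σα)·X^SO − ½·3·(Σα)² = (3/2)·12² = 216.
Deadweight loss = W^SO − W^NE = 97.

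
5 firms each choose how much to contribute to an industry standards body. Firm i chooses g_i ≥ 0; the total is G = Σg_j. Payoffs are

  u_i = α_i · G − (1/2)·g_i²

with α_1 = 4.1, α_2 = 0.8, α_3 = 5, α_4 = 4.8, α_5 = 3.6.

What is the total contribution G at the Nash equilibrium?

Firm i's FOC: ∂u_i/∂g_i = α_i − g_i = 0, so g_i* = α_i.
NE contributions = (4.1, 0.8, 5, 4.8, 3.6); G = 18.3.

18.3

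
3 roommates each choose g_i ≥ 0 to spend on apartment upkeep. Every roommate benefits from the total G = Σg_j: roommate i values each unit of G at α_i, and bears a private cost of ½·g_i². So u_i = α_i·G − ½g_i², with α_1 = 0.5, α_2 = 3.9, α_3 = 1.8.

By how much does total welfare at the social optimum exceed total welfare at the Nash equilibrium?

Roommate i's FOC: ∂u_i/∂g_i = α_i − g_i = 0, so g_i* = α_i.
NE contributions = (0.5, 3.9, 1.8); G = 6.2.
W^NE = (Σα)·G − ½Σα_i² = 6.2² − ½·18.7 = 29.09.
Planner sets g_i = Σα_j = 6.2 for every i, so G^SO = 3·6.2 = 18.6.
W^SO = (Σα)·G^SO − ½·3·(Σα)² = (3/2)·6.2² = 57.66.
Deadweight loss = W^SO − W^NE = 28.57.

28.57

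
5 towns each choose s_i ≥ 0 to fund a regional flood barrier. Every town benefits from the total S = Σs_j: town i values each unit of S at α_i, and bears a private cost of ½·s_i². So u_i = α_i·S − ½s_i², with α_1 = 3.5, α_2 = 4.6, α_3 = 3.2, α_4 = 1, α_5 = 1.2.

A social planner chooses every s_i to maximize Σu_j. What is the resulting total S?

Planner FOC: ∂(Σu_j)/∂s_i = (Σα_j) − s_i = 0, so s_i^SO = Σα_j = 13.5 for every i; S^SO = 67.5.

67.5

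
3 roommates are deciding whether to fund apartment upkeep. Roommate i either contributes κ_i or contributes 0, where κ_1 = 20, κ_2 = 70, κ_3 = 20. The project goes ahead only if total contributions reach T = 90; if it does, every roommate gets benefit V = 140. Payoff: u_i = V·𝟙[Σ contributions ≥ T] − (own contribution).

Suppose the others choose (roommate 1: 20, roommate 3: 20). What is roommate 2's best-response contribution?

70

Others' total = 40. Contributing 70 brings total to 110 ≥ 90: gain V − κ_2 = 70.
Best response: 70.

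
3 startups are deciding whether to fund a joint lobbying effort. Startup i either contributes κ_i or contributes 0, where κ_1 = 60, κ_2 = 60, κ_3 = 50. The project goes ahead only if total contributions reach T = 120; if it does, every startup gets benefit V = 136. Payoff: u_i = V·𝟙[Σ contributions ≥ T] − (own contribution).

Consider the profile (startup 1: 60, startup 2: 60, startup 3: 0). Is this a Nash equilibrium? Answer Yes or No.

Total = 120 ≥ 120: provided.
Startup 1 (pledges 60, payoff 76): dropping to 0 → total 60, payoff 0. No gain.
Startup 2 (pledges 60, payoff 76): dropping to 0 → total 60, payoff 0. No gain.
Startup 3 (pledges 0, payoff 136): pledging 50 → total 170, payoff 86. No gain.

Yes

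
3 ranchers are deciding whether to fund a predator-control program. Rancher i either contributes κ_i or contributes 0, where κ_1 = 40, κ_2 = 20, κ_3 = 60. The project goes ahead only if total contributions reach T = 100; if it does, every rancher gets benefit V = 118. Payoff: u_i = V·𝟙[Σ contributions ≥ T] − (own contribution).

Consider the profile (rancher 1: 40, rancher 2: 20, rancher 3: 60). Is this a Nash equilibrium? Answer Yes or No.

Total = 120 ≥ 100: provided.
Rancher 1 (pledges 40, payoff 78): dropping to 0 → total 80, payoff 0. No gain.
Rancher 2 (pledges 20, payoff 98): dropping to 0 → total 100, payoff 118. Profitable deviation.

No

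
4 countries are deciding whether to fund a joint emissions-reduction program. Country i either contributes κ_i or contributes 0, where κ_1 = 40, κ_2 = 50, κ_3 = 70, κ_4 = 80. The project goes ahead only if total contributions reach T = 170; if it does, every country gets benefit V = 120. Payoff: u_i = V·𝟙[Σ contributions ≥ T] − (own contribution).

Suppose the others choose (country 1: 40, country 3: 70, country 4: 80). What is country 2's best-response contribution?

0

Others' total = 190 ≥ 170; contributing adds cost 50 for no extra benefit.
Best response: 0.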